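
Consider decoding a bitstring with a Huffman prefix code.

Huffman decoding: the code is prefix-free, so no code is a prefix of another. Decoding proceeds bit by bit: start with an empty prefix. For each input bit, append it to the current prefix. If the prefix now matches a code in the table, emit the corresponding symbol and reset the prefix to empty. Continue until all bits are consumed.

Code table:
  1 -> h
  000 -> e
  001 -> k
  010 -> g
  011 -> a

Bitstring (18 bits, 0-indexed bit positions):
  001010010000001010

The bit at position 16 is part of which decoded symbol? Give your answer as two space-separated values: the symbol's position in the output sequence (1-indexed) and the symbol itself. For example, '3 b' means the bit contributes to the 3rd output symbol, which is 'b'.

Bit 0: prefix='0' (no match yet)
Bit 1: prefix='00' (no match yet)
Bit 2: prefix='001' -> emit 'k', reset
Bit 3: prefix='0' (no match yet)
Bit 4: prefix='01' (no match yet)
Bit 5: prefix='010' -> emit 'g', reset
Bit 6: prefix='0' (no match yet)
Bit 7: prefix='01' (no match yet)
Bit 8: prefix='010' -> emit 'g', reset
Bit 9: prefix='0' (no match yet)
Bit 10: prefix='00' (no match yet)
Bit 11: prefix='000' -> emit 'e', reset
Bit 12: prefix='0' (no match yet)
Bit 13: prefix='00' (no match yet)
Bit 14: prefix='001' -> emit 'k', reset
Bit 15: prefix='0' (no match yet)
Bit 16: prefix='01' (no match yet)
Bit 17: prefix='010' -> emit 'g', reset

Answer: 6 g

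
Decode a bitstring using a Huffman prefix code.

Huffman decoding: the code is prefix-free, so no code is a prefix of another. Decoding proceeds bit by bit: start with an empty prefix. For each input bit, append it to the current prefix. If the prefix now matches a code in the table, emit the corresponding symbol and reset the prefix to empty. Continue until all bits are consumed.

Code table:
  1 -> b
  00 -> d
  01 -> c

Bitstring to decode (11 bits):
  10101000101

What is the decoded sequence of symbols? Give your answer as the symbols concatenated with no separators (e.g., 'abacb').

Answer: bccdcc

Derivation:
Bit 0: prefix='1' -> emit 'b', reset
Bit 1: prefix='0' (no match yet)
Bit 2: prefix='01' -> emit 'c', reset
Bit 3: prefix='0' (no match yet)
Bit 4: prefix='01' -> emit 'c', reset
Bit 5: prefix='0' (no match yet)
Bit 6: prefix='00' -> emit 'd', reset
Bit 7: prefix='0' (no match yet)
Bit 8: prefix='01' -> emit 'c', reset
Bit 9: prefix='0' (no match yet)
Bit 10: prefix='01' -> emit 'c', reset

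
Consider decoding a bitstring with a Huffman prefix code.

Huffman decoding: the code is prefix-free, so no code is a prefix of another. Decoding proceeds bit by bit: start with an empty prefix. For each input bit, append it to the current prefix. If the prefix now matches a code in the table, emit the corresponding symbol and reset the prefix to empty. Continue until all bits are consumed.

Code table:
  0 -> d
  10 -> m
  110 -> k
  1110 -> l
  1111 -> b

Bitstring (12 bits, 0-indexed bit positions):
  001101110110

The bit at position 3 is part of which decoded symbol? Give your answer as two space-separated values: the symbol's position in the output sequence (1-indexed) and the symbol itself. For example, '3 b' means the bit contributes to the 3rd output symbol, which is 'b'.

Bit 0: prefix='0' -> emit 'd', reset
Bit 1: prefix='0' -> emit 'd', reset
Bit 2: prefix='1' (no match yet)
Bit 3: prefix='11' (no match yet)
Bit 4: prefix='110' -> emit 'k', reset
Bit 5: prefix='1' (no match yet)
Bit 6: prefix='11' (no match yet)
Bit 7: prefix='111' (no match yet)

Answer: 3 k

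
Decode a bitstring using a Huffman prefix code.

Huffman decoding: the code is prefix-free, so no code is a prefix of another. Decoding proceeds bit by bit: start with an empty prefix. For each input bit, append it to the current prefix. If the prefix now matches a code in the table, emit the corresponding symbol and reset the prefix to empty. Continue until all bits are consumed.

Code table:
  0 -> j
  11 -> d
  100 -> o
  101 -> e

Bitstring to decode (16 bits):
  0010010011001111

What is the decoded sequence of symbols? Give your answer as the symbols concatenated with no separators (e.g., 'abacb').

Bit 0: prefix='0' -> emit 'j', reset
Bit 1: prefix='0' -> emit 'j', reset
Bit 2: prefix='1' (no match yet)
Bit 3: prefix='10' (no match yet)
Bit 4: prefix='100' -> emit 'o', reset
Bit 5: prefix='1' (no match yet)
Bit 6: prefix='10' (no match yet)
Bit 7: prefix='100' -> emit 'o', reset
Bit 8: prefix='1' (no match yet)
Bit 9: prefix='11' -> emit 'd', reset
Bit 10: prefix='0' -> emit 'j', reset
Bit 11: prefix='0' -> emit 'j', reset
Bit 12: prefix='1' (no match yet)
Bit 13: prefix='11' -> emit 'd', reset
Bit 14: prefix='1' (no match yet)
Bit 15: prefix='11' -> emit 'd', reset

Answer: jjoodjjdd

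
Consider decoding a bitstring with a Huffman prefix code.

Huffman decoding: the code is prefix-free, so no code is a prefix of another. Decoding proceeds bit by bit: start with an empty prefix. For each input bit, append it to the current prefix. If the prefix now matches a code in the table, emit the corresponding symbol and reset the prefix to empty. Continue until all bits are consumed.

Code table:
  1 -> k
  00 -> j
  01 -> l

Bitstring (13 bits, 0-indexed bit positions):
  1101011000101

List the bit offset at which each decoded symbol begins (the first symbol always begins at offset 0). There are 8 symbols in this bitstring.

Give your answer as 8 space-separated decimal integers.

Answer: 0 1 2 4 6 7 9 11

Derivation:
Bit 0: prefix='1' -> emit 'k', reset
Bit 1: prefix='1' -> emit 'k', reset
Bit 2: prefix='0' (no match yet)
Bit 3: prefix='01' -> emit 'l', reset
Bit 4: prefix='0' (no match yet)
Bit 5: prefix='01' -> emit 'l', reset
Bit 6: prefix='1' -> emit 'k', reset
Bit 7: prefix='0' (no match yet)
Bit 8: prefix='00' -> emit 'j', reset
Bit 9: prefix='0' (no match yet)
Bit 10: prefix='01' -> emit 'l', reset
Bit 11: prefix='0' (no match yet)
Bit 12: prefix='01' -> emit 'l', reset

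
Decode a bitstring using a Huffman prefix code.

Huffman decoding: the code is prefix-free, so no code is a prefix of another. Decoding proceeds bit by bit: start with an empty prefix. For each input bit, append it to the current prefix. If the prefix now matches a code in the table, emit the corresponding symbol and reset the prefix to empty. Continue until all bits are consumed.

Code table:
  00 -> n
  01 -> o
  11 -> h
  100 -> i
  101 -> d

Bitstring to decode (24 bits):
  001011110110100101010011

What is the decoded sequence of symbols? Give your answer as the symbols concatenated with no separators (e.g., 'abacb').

Bit 0: prefix='0' (no match yet)
Bit 1: prefix='00' -> emit 'n', reset
Bit 2: prefix='1' (no match yet)
Bit 3: prefix='10' (no match yet)
Bit 4: prefix='101' -> emit 'd', reset
Bit 5: prefix='1' (no match yet)
Bit 6: prefix='11' -> emit 'h', reset
Bit 7: prefix='1' (no match yet)
Bit 8: prefix='10' (no match yet)
Bit 9: prefix='101' -> emit 'd', reset
Bit 10: prefix='1' (no match yet)
Bit 11: prefix='10' (no match yet)
Bit 12: prefix='101' -> emit 'd', reset
Bit 13: prefix='0' (no match yet)
Bit 14: prefix='00' -> emit 'n', reset
Bit 15: prefix='1' (no match yet)
Bit 16: prefix='10' (no match yet)
Bit 17: prefix='101' -> emit 'd', reset
Bit 18: prefix='0' (no match yet)
Bit 19: prefix='01' -> emit 'o', reset
Bit 20: prefix='0' (no match yet)
Bit 21: prefix='00' -> emit 'n', reset
Bit 22: prefix='1' (no match yet)
Bit 23: prefix='11' -> emit 'h', reset

Answer: ndhddndonh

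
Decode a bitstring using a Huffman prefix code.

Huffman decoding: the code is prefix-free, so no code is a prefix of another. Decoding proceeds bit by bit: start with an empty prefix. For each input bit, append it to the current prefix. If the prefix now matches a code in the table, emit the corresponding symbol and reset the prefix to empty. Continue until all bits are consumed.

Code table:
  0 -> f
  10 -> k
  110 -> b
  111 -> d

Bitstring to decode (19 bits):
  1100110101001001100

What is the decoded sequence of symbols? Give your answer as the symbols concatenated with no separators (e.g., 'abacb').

Answer: bfbkkfkfbf

Derivation:
Bit 0: prefix='1' (no match yet)
Bit 1: prefix='11' (no match yet)
Bit 2: prefix='110' -> emit 'b', reset
Bit 3: prefix='0' -> emit 'f', reset
Bit 4: prefix='1' (no match yet)
Bit 5: prefix='11' (no match yet)
Bit 6: prefix='110' -> emit 'b', reset
Bit 7: prefix='1' (no match yet)
Bit 8: prefix='10' -> emit 'k', reset
Bit 9: prefix='1' (no match yet)
Bit 10: prefix='10' -> emit 'k', reset
Bit 11: prefix='0' -> emit 'f', reset
Bit 12: prefix='1' (no match yet)
Bit 13: prefix='10' -> emit 'k', reset
Bit 14: prefix='0' -> emit 'f', reset
Bit 15: prefix='1' (no match yet)
Bit 16: prefix='11' (no match yet)
Bit 17: prefix='110' -> emit 'b', reset
Bit 18: prefix='0' -> emit 'f', reset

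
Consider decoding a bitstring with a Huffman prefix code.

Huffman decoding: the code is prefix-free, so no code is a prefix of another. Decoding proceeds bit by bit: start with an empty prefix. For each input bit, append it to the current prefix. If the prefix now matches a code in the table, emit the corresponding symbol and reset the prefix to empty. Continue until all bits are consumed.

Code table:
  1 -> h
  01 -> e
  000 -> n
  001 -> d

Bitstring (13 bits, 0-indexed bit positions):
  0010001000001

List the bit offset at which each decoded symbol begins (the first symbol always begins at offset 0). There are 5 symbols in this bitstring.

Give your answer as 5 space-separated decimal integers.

Bit 0: prefix='0' (no match yet)
Bit 1: prefix='00' (no match yet)
Bit 2: prefix='001' -> emit 'd', reset
Bit 3: prefix='0' (no match yet)
Bit 4: prefix='00' (no match yet)
Bit 5: prefix='000' -> emit 'n', reset
Bit 6: prefix='1' -> emit 'h', reset
Bit 7: prefix='0' (no match yet)
Bit 8: prefix='00' (no match yet)
Bit 9: prefix='000' -> emit 'n', reset
Bit 10: prefix='0' (no match yet)
Bit 11: prefix='00' (no match yet)
Bit 12: prefix='001' -> emit 'd', reset

Answer: 0 3 6 7 10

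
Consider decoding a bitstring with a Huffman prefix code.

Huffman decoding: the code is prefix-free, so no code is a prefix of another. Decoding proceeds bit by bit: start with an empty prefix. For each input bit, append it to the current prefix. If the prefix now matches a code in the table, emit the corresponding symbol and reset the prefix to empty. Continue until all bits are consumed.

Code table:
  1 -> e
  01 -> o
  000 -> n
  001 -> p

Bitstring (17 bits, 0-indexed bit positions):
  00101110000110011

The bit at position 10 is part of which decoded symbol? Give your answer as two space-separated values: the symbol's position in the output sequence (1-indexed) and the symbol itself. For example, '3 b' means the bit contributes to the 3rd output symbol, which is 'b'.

Bit 0: prefix='0' (no match yet)
Bit 1: prefix='00' (no match yet)
Bit 2: prefix='001' -> emit 'p', reset
Bit 3: prefix='0' (no match yet)
Bit 4: prefix='01' -> emit 'o', reset
Bit 5: prefix='1' -> emit 'e', reset
Bit 6: prefix='1' -> emit 'e', reset
Bit 7: prefix='0' (no match yet)
Bit 8: prefix='00' (no match yet)
Bit 9: prefix='000' -> emit 'n', reset
Bit 10: prefix='0' (no match yet)
Bit 11: prefix='01' -> emit 'o', reset
Bit 12: prefix='1' -> emit 'e', reset
Bit 13: prefix='0' (no match yet)
Bit 14: prefix='00' (no match yet)

Answer: 6 o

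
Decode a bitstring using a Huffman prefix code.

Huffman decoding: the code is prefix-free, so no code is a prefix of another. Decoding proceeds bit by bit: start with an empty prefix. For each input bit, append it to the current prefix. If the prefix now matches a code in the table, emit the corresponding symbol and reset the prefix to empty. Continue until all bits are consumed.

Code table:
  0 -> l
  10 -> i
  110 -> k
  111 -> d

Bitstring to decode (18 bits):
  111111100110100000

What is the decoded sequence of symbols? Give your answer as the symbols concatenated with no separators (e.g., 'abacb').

Answer: ddilkillll

Derivation:
Bit 0: prefix='1' (no match yet)
Bit 1: prefix='11' (no match yet)
Bit 2: prefix='111' -> emit 'd', reset
Bit 3: prefix='1' (no match yet)
Bit 4: prefix='11' (no match yet)
Bit 5: prefix='111' -> emit 'd', reset
Bit 6: prefix='1' (no match yet)
Bit 7: prefix='10' -> emit 'i', reset
Bit 8: prefix='0' -> emit 'l', reset
Bit 9: prefix='1' (no match yet)
Bit 10: prefix='11' (no match yet)
Bit 11: prefix='110' -> emit 'k', reset
Bit 12: prefix='1' (no match yet)
Bit 13: prefix='10' -> emit 'i', reset
Bit 14: prefix='0' -> emit 'l', reset
Bit 15: prefix='0' -> emit 'l', reset
Bit 16: prefix='0' -> emit 'l', reset
Bit 17: prefix='0' -> emit 'l', reset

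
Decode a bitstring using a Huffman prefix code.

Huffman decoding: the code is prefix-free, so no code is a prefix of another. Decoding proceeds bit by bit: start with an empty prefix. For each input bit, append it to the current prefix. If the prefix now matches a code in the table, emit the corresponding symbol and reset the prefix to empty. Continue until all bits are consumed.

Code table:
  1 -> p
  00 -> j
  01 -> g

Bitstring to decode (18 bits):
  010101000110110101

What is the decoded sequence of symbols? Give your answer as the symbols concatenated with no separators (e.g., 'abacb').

Bit 0: prefix='0' (no match yet)
Bit 1: prefix='01' -> emit 'g', reset
Bit 2: prefix='0' (no match yet)
Bit 3: prefix='01' -> emit 'g', reset
Bit 4: prefix='0' (no match yet)
Bit 5: prefix='01' -> emit 'g', reset
Bit 6: prefix='0' (no match yet)
Bit 7: prefix='00' -> emit 'j', reset
Bit 8: prefix='0' (no match yet)
Bit 9: prefix='01' -> emit 'g', reset
Bit 10: prefix='1' -> emit 'p', reset
Bit 11: prefix='0' (no match yet)
Bit 12: prefix='01' -> emit 'g', reset
Bit 13: prefix='1' -> emit 'p', reset
Bit 14: prefix='0' (no match yet)
Bit 15: prefix='01' -> emit 'g', reset
Bit 16: prefix='0' (no match yet)
Bit 17: prefix='01' -> emit 'g', reset

Answer: gggjgpgpgg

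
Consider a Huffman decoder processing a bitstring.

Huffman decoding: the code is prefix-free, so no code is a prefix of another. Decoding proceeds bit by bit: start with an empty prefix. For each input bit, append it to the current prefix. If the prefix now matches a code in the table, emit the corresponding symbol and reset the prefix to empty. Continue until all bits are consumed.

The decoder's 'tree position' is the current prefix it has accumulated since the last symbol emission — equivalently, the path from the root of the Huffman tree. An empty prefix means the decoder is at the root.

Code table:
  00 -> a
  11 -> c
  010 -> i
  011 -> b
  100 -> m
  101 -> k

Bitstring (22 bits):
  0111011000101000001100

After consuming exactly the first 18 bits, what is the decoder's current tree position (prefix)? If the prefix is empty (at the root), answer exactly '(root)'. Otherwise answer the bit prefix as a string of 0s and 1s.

Answer: 0

Derivation:
Bit 0: prefix='0' (no match yet)
Bit 1: prefix='01' (no match yet)
Bit 2: prefix='011' -> emit 'b', reset
Bit 3: prefix='1' (no match yet)
Bit 4: prefix='10' (no match yet)
Bit 5: prefix='101' -> emit 'k', reset
Bit 6: prefix='1' (no match yet)
Bit 7: prefix='10' (no match yet)
Bit 8: prefix='100' -> emit 'm', reset
Bit 9: prefix='0' (no match yet)
Bit 10: prefix='01' (no match yet)
Bit 11: prefix='010' -> emit 'i', reset
Bit 12: prefix='1' (no match yet)
Bit 13: prefix='10' (no match yet)
Bit 14: prefix='100' -> emit 'm', reset
Bit 15: prefix='0' (no match yet)
Bit 16: prefix='00' -> emit 'a', reset
Bit 17: prefix='0' (no match yet)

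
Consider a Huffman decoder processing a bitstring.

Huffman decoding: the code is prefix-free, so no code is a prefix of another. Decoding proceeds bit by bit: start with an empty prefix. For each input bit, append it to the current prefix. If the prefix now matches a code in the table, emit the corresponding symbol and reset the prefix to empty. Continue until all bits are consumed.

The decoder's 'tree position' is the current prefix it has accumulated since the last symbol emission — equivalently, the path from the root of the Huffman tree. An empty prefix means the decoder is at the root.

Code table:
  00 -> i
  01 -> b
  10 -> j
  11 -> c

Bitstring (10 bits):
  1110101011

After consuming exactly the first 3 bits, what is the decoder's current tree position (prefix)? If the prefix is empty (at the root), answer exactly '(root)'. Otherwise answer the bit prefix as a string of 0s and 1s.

Answer: 1

Derivation:
Bit 0: prefix='1' (no match yet)
Bit 1: prefix='11' -> emit 'c', reset
Bit 2: prefix='1' (no match yet)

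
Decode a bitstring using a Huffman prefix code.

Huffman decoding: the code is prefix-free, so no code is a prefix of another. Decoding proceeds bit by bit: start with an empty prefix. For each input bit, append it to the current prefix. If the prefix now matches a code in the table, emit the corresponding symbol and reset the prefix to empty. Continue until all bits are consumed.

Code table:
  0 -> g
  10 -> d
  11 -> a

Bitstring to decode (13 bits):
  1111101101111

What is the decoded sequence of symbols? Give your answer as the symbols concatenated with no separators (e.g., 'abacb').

Bit 0: prefix='1' (no match yet)
Bit 1: prefix='11' -> emit 'a', reset
Bit 2: prefix='1' (no match yet)
Bit 3: prefix='11' -> emit 'a', reset
Bit 4: prefix='1' (no match yet)
Bit 5: prefix='10' -> emit 'd', reset
Bit 6: prefix='1' (no match yet)
Bit 7: prefix='11' -> emit 'a', reset
Bit 8: prefix='0' -> emit 'g', reset
Bit 9: prefix='1' (no match yet)
Bit 10: prefix='11' -> emit 'a', reset
Bit 11: prefix='1' (no match yet)
Bit 12: prefix='11' -> emit 'a', reset

Answer: aadagaa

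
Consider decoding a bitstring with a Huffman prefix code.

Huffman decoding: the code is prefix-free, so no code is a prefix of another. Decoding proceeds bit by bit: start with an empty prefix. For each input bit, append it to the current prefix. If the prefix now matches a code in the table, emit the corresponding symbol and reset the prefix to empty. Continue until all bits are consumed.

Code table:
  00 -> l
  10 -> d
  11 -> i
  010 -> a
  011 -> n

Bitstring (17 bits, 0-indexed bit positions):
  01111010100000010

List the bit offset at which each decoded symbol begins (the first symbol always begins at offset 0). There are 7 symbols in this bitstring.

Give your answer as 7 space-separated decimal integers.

Bit 0: prefix='0' (no match yet)
Bit 1: prefix='01' (no match yet)
Bit 2: prefix='011' -> emit 'n', reset
Bit 3: prefix='1' (no match yet)
Bit 4: prefix='11' -> emit 'i', reset
Bit 5: prefix='0' (no match yet)
Bit 6: prefix='01' (no match yet)
Bit 7: prefix='010' -> emit 'a', reset
Bit 8: prefix='1' (no match yet)
Bit 9: prefix='10' -> emit 'd', reset
Bit 10: prefix='0' (no match yet)
Bit 11: prefix='00' -> emit 'l', reset
Bit 12: prefix='0' (no match yet)
Bit 13: prefix='00' -> emit 'l', reset
Bit 14: prefix='0' (no match yet)
Bit 15: prefix='01' (no match yet)
Bit 16: prefix='010' -> emit 'a', reset

Answer: 0 3 5 8 10 12 14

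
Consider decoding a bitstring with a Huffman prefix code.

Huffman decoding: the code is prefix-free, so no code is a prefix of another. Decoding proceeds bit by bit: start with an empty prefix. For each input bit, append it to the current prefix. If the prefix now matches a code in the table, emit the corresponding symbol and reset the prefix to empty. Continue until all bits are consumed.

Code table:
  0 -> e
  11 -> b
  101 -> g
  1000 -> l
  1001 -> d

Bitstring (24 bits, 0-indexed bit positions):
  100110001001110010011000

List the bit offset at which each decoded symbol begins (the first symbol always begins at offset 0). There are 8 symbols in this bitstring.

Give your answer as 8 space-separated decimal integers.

Bit 0: prefix='1' (no match yet)
Bit 1: prefix='10' (no match yet)
Bit 2: prefix='100' (no match yet)
Bit 3: prefix='1001' -> emit 'd', reset
Bit 4: prefix='1' (no match yet)
Bit 5: prefix='10' (no match yet)
Bit 6: prefix='100' (no match yet)
Bit 7: prefix='1000' -> emit 'l', reset
Bit 8: prefix='1' (no match yet)
Bit 9: prefix='10' (no match yet)
Bit 10: prefix='100' (no match yet)
Bit 11: prefix='1001' -> emit 'd', reset
Bit 12: prefix='1' (no match yet)
Bit 13: prefix='11' -> emit 'b', reset
Bit 14: prefix='0' -> emit 'e', reset
Bit 15: prefix='0' -> emit 'e', reset
Bit 16: prefix='1' (no match yet)
Bit 17: prefix='10' (no match yet)
Bit 18: prefix='100' (no match yet)
Bit 19: prefix='1001' -> emit 'd', reset
Bit 20: prefix='1' (no match yet)
Bit 21: prefix='10' (no match yet)
Bit 22: prefix='100' (no match yet)
Bit 23: prefix='1000' -> emit 'l', reset

Answer: 0 4 8 12 14 15 16 20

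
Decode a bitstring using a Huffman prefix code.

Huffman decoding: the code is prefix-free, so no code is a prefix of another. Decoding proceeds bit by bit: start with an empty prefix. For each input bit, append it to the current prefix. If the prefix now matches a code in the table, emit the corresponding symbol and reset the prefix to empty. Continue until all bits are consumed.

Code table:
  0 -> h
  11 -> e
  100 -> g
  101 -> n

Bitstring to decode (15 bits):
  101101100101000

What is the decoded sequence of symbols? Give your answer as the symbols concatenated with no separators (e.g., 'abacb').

Answer: nngnhhh

Derivation:
Bit 0: prefix='1' (no match yet)
Bit 1: prefix='10' (no match yet)
Bit 2: prefix='101' -> emit 'n', reset
Bit 3: prefix='1' (no match yet)
Bit 4: prefix='10' (no match yet)
Bit 5: prefix='101' -> emit 'n', reset
Bit 6: prefix='1' (no match yet)
Bit 7: prefix='10' (no match yet)
Bit 8: prefix='100' -> emit 'g', reset
Bit 9: prefix='1' (no match yet)
Bit 10: prefix='10' (no match yet)
Bit 11: prefix='101' -> emit 'n', reset
Bit 12: prefix='0' -> emit 'h', reset
Bit 13: prefix='0' -> emit 'h', reset
Bit 14: prefix='0' -> emit 'h', reset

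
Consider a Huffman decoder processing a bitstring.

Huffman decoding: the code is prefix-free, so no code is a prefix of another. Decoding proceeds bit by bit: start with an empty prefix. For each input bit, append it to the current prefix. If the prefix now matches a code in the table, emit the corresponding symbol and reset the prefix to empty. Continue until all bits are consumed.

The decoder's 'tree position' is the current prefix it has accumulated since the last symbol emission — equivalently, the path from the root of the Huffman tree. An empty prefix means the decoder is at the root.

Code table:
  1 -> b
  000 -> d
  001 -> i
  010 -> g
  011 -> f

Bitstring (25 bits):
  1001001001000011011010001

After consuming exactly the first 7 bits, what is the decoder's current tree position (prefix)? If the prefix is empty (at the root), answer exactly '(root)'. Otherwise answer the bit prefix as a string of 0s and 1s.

Answer: (root)

Derivation:
Bit 0: prefix='1' -> emit 'b', reset
Bit 1: prefix='0' (no match yet)
Bit 2: prefix='00' (no match yet)
Bit 3: prefix='001' -> emit 'i', reset
Bit 4: prefix='0' (no match yet)
Bit 5: prefix='00' (no match yet)
Bit 6: prefix='001' -> emit 'i', reset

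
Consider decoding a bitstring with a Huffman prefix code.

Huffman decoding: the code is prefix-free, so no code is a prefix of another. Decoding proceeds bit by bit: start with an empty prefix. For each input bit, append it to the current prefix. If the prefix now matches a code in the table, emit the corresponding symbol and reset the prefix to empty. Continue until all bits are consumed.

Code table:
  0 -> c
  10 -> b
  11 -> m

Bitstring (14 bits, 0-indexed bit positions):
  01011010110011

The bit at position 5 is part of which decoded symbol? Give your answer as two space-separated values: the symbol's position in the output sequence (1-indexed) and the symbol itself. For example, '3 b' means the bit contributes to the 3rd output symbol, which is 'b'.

Answer: 4 c

Derivation:
Bit 0: prefix='0' -> emit 'c', reset
Bit 1: prefix='1' (no match yet)
Bit 2: prefix='10' -> emit 'b', reset
Bit 3: prefix='1' (no match yet)
Bit 4: prefix='11' -> emit 'm', reset
Bit 5: prefix='0' -> emit 'c', reset
Bit 6: prefix='1' (no match yet)
Bit 7: prefix='10' -> emit 'b', reset
Bit 8: prefix='1' (no match yet)
Bit 9: prefix='11' -> emit 'm', reset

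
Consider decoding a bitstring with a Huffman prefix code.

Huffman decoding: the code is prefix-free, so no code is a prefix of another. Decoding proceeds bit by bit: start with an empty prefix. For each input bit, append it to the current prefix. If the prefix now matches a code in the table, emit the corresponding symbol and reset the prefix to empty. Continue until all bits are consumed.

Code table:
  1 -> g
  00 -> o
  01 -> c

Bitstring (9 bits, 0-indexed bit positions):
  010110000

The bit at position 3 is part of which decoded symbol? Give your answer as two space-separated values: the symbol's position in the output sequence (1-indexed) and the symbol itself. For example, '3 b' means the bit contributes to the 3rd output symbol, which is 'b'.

Bit 0: prefix='0' (no match yet)
Bit 1: prefix='01' -> emit 'c', reset
Bit 2: prefix='0' (no match yet)
Bit 3: prefix='01' -> emit 'c', reset
Bit 4: prefix='1' -> emit 'g', reset
Bit 5: prefix='0' (no match yet)
Bit 6: prefix='00' -> emit 'o', reset
Bit 7: prefix='0' (no match yet)

Answer: 2 c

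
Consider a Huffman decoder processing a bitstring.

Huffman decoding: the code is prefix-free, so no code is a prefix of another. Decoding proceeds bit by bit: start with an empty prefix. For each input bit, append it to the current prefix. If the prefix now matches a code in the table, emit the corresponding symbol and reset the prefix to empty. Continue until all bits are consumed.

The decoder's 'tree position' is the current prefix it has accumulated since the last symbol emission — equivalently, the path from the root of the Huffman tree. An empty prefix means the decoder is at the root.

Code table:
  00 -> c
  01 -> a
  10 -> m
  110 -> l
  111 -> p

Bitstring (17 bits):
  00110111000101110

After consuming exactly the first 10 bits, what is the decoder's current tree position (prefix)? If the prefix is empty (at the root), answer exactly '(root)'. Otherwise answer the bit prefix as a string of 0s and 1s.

Answer: (root)

Derivation:
Bit 0: prefix='0' (no match yet)
Bit 1: prefix='00' -> emit 'c', reset
Bit 2: prefix='1' (no match yet)
Bit 3: prefix='11' (no match yet)
Bit 4: prefix='110' -> emit 'l', reset
Bit 5: prefix='1' (no match yet)
Bit 6: prefix='11' (no match yet)
Bit 7: prefix='111' -> emit 'p', reset
Bit 8: prefix='0' (no match yet)
Bit 9: prefix='00' -> emit 'c', reset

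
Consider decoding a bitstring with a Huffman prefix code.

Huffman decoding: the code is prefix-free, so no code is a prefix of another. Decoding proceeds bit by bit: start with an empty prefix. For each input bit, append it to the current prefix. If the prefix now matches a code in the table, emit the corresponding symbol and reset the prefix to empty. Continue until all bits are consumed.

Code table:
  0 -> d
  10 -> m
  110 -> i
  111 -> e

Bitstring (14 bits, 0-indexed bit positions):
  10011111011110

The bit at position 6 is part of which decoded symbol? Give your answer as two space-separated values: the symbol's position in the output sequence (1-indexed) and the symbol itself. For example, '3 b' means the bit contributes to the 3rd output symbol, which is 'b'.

Bit 0: prefix='1' (no match yet)
Bit 1: prefix='10' -> emit 'm', reset
Bit 2: prefix='0' -> emit 'd', reset
Bit 3: prefix='1' (no match yet)
Bit 4: prefix='11' (no match yet)
Bit 5: prefix='111' -> emit 'e', reset
Bit 6: prefix='1' (no match yet)
Bit 7: prefix='11' (no match yet)
Bit 8: prefix='110' -> emit 'i', reset
Bit 9: prefix='1' (no match yet)
Bit 10: prefix='11' (no match yet)

Answer: 4 i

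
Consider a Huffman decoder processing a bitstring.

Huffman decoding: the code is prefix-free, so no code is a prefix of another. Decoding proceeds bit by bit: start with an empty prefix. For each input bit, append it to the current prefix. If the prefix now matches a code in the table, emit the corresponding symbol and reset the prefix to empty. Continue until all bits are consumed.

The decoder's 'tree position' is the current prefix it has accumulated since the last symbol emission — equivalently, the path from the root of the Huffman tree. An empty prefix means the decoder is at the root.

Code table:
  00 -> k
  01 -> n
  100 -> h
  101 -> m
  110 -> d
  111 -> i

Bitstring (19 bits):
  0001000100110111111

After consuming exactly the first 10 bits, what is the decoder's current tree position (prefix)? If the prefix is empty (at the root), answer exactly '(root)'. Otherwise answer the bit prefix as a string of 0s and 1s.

Bit 0: prefix='0' (no match yet)
Bit 1: prefix='00' -> emit 'k', reset
Bit 2: prefix='0' (no match yet)
Bit 3: prefix='01' -> emit 'n', reset
Bit 4: prefix='0' (no match yet)
Bit 5: prefix='00' -> emit 'k', reset
Bit 6: prefix='0' (no match yet)
Bit 7: prefix='01' -> emit 'n', reset
Bit 8: prefix='0' (no match yet)
Bit 9: prefix='00' -> emit 'k', reset

Answer: (root)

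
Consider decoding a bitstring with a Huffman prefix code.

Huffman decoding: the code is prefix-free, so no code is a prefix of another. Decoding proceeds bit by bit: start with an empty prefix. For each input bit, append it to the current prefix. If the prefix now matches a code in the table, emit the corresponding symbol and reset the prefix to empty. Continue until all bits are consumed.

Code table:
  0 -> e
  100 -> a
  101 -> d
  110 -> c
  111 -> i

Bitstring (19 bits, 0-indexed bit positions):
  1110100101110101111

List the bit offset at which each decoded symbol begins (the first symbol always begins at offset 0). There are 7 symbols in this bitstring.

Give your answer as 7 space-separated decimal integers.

Bit 0: prefix='1' (no match yet)
Bit 1: prefix='11' (no match yet)
Bit 2: prefix='111' -> emit 'i', reset
Bit 3: prefix='0' -> emit 'e', reset
Bit 4: prefix='1' (no match yet)
Bit 5: prefix='10' (no match yet)
Bit 6: prefix='100' -> emit 'a', reset
Bit 7: prefix='1' (no match yet)
Bit 8: prefix='10' (no match yet)
Bit 9: prefix='101' -> emit 'd', reset
Bit 10: prefix='1' (no match yet)
Bit 11: prefix='11' (no match yet)
Bit 12: prefix='110' -> emit 'c', reset
Bit 13: prefix='1' (no match yet)
Bit 14: prefix='10' (no match yet)
Bit 15: prefix='101' -> emit 'd', reset
Bit 16: prefix='1' (no match yet)
Bit 17: prefix='11' (no match yet)
Bit 18: prefix='111' -> emit 'i', reset

Answer: 0 3 4 7 10 13 16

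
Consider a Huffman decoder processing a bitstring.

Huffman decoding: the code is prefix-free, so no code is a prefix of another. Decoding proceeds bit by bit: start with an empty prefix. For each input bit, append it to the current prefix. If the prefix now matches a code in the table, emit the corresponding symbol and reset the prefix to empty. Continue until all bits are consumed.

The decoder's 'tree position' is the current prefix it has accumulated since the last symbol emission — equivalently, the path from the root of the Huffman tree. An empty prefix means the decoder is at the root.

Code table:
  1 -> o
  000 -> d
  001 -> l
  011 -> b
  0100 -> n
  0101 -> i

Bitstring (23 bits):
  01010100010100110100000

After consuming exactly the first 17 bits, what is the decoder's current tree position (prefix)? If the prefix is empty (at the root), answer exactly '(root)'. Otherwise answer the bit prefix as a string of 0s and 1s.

Answer: 0

Derivation:
Bit 0: prefix='0' (no match yet)
Bit 1: prefix='01' (no match yet)
Bit 2: prefix='010' (no match yet)
Bit 3: prefix='0101' -> emit 'i', reset
Bit 4: prefix='0' (no match yet)
Bit 5: prefix='01' (no match yet)
Bit 6: prefix='010' (no match yet)
Bit 7: prefix='0100' -> emit 'n', reset
Bit 8: prefix='0' (no match yet)
Bit 9: prefix='01' (no match yet)
Bit 10: prefix='010' (no match yet)
Bit 11: prefix='0101' -> emit 'i', reset
Bit 12: prefix='0' (no match yet)
Bit 13: prefix='00' (no match yet)
Bit 14: prefix='001' -> emit 'l', reset
Bit 15: prefix='1' -> emit 'o', reset
Bit 16: prefix='0' (no match yet)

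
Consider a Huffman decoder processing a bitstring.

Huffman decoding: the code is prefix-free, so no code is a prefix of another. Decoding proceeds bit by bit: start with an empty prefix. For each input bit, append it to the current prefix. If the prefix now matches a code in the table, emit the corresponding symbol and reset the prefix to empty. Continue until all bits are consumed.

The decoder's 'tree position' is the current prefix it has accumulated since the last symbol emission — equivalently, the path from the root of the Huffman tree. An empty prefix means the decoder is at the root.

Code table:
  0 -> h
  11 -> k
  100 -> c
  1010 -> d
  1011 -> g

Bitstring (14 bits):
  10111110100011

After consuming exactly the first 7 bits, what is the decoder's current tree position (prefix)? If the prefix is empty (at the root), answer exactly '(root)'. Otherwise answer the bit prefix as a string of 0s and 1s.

Answer: 1

Derivation:
Bit 0: prefix='1' (no match yet)
Bit 1: prefix='10' (no match yet)
Bit 2: prefix='101' (no match yet)
Bit 3: prefix='1011' -> emit 'g', reset
Bit 4: prefix='1' (no match yet)
Bit 5: prefix='11' -> emit 'k', reset
Bit 6: prefix='1' (no match yet)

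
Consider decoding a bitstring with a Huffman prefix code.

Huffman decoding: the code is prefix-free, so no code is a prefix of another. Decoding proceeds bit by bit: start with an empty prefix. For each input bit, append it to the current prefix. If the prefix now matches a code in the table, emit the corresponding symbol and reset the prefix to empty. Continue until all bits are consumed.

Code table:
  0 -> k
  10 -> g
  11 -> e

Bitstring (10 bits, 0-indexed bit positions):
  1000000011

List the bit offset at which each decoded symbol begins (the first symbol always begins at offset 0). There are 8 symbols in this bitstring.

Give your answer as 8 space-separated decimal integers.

Answer: 0 2 3 4 5 6 7 8

Derivation:
Bit 0: prefix='1' (no match yet)
Bit 1: prefix='10' -> emit 'g', reset
Bit 2: prefix='0' -> emit 'k', reset
Bit 3: prefix='0' -> emit 'k', reset
Bit 4: prefix='0' -> emit 'k', reset
Bit 5: prefix='0' -> emit 'k', reset
Bit 6: prefix='0' -> emit 'k', reset
Bit 7: prefix='0' -> emit 'k', reset
Bit 8: prefix='1' (no match yet)
Bit 9: prefix='11' -> emit 'e', reset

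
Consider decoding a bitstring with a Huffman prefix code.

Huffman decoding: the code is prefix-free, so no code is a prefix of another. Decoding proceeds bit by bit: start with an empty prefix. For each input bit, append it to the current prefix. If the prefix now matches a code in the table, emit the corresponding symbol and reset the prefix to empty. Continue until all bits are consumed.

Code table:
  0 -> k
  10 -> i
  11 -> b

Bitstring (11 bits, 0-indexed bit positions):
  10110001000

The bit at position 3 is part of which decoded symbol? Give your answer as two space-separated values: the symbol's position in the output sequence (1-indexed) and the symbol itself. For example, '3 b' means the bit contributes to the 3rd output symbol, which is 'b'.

Bit 0: prefix='1' (no match yet)
Bit 1: prefix='10' -> emit 'i', reset
Bit 2: prefix='1' (no match yet)
Bit 3: prefix='11' -> emit 'b', reset
Bit 4: prefix='0' -> emit 'k', reset
Bit 5: prefix='0' -> emit 'k', reset
Bit 6: prefix='0' -> emit 'k', reset
Bit 7: prefix='1' (no match yet)

Answer: 2 b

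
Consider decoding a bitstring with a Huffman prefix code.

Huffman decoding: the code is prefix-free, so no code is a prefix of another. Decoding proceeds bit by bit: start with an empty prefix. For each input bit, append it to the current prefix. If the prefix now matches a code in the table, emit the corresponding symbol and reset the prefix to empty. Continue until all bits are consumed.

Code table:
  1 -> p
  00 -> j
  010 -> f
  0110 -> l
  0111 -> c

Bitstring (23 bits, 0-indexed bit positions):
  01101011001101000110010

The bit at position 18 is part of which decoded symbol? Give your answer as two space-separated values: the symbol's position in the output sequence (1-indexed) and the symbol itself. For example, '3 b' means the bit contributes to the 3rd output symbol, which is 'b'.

Bit 0: prefix='0' (no match yet)
Bit 1: prefix='01' (no match yet)
Bit 2: prefix='011' (no match yet)
Bit 3: prefix='0110' -> emit 'l', reset
Bit 4: prefix='1' -> emit 'p', reset
Bit 5: prefix='0' (no match yet)
Bit 6: prefix='01' (no match yet)
Bit 7: prefix='011' (no match yet)
Bit 8: prefix='0110' -> emit 'l', reset
Bit 9: prefix='0' (no match yet)
Bit 10: prefix='01' (no match yet)
Bit 11: prefix='011' (no match yet)
Bit 12: prefix='0110' -> emit 'l', reset
Bit 13: prefix='1' -> emit 'p', reset
Bit 14: prefix='0' (no match yet)
Bit 15: prefix='00' -> emit 'j', reset
Bit 16: prefix='0' (no match yet)
Bit 17: prefix='01' (no match yet)
Bit 18: prefix='011' (no match yet)
Bit 19: prefix='0110' -> emit 'l', reset
Bit 20: prefix='0' (no match yet)
Bit 21: prefix='01' (no match yet)
Bit 22: prefix='010' -> emit 'f', reset

Answer: 7 l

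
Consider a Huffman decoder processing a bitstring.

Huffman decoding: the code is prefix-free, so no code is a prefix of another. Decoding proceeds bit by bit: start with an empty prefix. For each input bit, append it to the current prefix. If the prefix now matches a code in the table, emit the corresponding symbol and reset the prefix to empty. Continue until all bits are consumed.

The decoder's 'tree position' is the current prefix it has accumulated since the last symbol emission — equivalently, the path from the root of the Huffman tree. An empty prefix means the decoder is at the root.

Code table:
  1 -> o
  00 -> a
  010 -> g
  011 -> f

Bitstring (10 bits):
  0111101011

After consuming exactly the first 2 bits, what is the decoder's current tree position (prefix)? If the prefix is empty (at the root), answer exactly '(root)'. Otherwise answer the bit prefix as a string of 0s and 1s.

Bit 0: prefix='0' (no match yet)
Bit 1: prefix='01' (no match yet)

Answer: 01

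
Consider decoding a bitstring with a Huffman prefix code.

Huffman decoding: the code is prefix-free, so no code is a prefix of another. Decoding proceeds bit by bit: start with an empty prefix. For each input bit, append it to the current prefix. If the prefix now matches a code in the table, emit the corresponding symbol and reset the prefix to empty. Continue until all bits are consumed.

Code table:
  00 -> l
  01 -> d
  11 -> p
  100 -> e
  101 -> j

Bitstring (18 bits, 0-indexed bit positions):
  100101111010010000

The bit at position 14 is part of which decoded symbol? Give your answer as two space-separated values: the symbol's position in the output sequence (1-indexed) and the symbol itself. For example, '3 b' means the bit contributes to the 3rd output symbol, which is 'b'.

Answer: 6 e

Derivation:
Bit 0: prefix='1' (no match yet)
Bit 1: prefix='10' (no match yet)
Bit 2: prefix='100' -> emit 'e', reset
Bit 3: prefix='1' (no match yet)
Bit 4: prefix='10' (no match yet)
Bit 5: prefix='101' -> emit 'j', reset
Bit 6: prefix='1' (no match yet)
Bit 7: prefix='11' -> emit 'p', reset
Bit 8: prefix='1' (no match yet)
Bit 9: prefix='10' (no match yet)
Bit 10: prefix='101' -> emit 'j', reset
Bit 11: prefix='0' (no match yet)
Bit 12: prefix='00' -> emit 'l', reset
Bit 13: prefix='1' (no match yet)
Bit 14: prefix='10' (no match yet)
Bit 15: prefix='100' -> emit 'e', reset
Bit 16: prefix='0' (no match yet)
Bit 17: prefix='00' -> emit 'l', reset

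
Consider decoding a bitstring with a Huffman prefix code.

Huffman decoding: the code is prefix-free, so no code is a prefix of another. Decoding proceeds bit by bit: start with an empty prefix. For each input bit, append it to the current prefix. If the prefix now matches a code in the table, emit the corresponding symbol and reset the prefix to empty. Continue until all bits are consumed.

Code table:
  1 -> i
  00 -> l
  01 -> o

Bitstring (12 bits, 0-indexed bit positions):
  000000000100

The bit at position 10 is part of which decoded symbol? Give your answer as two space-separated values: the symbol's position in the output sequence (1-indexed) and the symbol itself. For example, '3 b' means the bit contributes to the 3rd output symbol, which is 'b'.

Bit 0: prefix='0' (no match yet)
Bit 1: prefix='00' -> emit 'l', reset
Bit 2: prefix='0' (no match yet)
Bit 3: prefix='00' -> emit 'l', reset
Bit 4: prefix='0' (no match yet)
Bit 5: prefix='00' -> emit 'l', reset
Bit 6: prefix='0' (no match yet)
Bit 7: prefix='00' -> emit 'l', reset
Bit 8: prefix='0' (no match yet)
Bit 9: prefix='01' -> emit 'o', reset
Bit 10: prefix='0' (no match yet)
Bit 11: prefix='00' -> emit 'l', reset

Answer: 6 l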